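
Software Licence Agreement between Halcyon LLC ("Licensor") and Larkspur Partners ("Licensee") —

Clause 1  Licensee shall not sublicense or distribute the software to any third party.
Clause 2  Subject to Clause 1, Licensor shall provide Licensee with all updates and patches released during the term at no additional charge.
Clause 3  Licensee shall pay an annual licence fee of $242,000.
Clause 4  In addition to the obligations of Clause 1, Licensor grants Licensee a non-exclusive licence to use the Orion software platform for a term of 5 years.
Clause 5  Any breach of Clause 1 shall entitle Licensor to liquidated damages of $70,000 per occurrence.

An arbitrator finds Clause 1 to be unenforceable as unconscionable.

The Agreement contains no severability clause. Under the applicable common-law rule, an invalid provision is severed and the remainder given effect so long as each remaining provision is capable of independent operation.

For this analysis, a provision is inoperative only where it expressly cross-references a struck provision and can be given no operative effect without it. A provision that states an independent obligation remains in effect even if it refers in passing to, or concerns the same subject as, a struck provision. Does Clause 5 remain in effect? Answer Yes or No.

No

Clause 1 is struck. The whole of Clause 5 is the liquidated-damages amount, defined by reference to Clause 1, so Clause 5 cannot stand once Clause 1 is removed. Clause 2 mentions Clause 1 but its own obligation stands independently of Clause 1, so Clause 2 is not affected. Although Clause 4 refers to Clause 1, its operative terms do not depend on Clause 1, so it remains in effect. With no severability clause, the stated default rule severs what cannot stand and enforces each remaining provision that can operate on its own. Clause 2, Clause 3, and Clause 4 remain in effect. Clause 5 is among the inoperative provisions, so the answer is no.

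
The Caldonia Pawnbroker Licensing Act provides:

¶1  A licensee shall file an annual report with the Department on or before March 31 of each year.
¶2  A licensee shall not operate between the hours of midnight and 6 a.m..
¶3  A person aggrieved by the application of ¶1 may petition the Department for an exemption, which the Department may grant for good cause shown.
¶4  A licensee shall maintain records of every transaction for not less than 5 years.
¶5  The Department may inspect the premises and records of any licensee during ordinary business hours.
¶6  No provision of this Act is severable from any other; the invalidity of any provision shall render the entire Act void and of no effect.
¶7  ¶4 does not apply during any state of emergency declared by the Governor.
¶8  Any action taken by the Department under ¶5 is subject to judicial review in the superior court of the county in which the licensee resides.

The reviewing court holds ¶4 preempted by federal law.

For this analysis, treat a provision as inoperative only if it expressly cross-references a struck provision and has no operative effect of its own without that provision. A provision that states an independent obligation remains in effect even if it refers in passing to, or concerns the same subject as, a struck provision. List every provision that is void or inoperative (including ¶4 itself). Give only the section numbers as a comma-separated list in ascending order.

¶4 is struck. The only function of ¶7 is the emergency suspension of ¶4, so it cannot stand once ¶4 is removed. ¶6 provides that the Act is not severable, so the invalidity of any one provision voids the entire Act. No provision of the Act survives.

1, 2, 3, 4, 5, 6, 7, 8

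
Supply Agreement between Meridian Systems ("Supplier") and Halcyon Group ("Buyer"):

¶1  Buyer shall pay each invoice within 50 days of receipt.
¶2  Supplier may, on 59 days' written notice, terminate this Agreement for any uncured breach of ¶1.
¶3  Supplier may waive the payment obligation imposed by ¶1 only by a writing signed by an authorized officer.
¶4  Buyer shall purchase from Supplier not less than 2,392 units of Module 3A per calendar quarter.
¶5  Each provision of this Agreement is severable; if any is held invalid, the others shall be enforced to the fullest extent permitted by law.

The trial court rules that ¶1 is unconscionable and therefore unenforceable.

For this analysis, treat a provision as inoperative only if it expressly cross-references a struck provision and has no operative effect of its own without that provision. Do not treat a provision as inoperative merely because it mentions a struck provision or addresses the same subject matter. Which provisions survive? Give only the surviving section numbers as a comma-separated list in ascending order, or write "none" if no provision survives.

4, 5

¶1 is struck. ¶2 merely fixes the termination right for breach of ¶1; with ¶1 gone it has nothing to operate on and falls away. The only function of ¶3 is the waiver condition for ¶1, so it cannot stand once ¶1 is removed. ¶5 is a severability clause and preserves every provision that can still be given independent effect. That leaves ¶4 and ¶5 in effect.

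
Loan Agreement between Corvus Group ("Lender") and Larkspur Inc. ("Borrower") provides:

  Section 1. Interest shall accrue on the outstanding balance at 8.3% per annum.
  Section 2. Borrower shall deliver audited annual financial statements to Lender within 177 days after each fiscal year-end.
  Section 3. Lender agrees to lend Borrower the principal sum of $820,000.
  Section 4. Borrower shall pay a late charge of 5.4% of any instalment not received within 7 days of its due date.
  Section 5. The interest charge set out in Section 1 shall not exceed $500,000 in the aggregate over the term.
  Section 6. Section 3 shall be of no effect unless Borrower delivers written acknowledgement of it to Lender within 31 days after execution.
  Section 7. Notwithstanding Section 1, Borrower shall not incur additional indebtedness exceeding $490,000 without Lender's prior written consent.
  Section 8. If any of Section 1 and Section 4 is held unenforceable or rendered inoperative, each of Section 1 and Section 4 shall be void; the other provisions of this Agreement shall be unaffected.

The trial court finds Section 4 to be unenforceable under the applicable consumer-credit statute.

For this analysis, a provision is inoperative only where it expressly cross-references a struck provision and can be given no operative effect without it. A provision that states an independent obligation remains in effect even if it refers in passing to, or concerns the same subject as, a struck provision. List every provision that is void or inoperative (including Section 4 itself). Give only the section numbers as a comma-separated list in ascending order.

1, 4, 5

Section 4 is struck. Although Section 7 refers to Section 1, its operative terms do not depend on Section 1, so it remains in effect. Nothing else in the Agreement is defined by reference to Section 4. Section 8 declares Section 1 and Section 4 mutually dependent; since one of them has fallen, all of them are of no effect. That brings down Section 1 as well. Section 5 in turn depends solely on a provision now struck and likewise falls. The remainder continues in force under Section 8. The provisions still in force are Section 2, Section 3, Section 6, Section 7, and Section 8.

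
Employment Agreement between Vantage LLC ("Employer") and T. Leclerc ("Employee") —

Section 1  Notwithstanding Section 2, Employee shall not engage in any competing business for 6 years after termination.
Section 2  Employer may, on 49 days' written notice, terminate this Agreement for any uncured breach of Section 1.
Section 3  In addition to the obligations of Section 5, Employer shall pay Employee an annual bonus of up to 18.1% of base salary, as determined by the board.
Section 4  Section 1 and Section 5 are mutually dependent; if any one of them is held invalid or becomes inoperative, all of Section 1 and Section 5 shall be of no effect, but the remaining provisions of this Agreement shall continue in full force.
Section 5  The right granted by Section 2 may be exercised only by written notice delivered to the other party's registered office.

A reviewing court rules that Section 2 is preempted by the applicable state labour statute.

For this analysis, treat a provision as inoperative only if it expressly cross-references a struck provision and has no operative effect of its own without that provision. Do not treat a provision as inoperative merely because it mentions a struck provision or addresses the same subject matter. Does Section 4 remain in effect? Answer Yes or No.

Yes

Section 2 is struck. Section 5 has no operative effect of its own apart from Section 2 and is therefore inoperative. Although Section 3 refers to Section 5, its operative terms do not depend on Section 5, so it remains in effect. Section 4 declares Section 1 and Section 5 mutually dependent; since one of them has fallen, all of them are of no effect. That brings down Section 1 as well. The remainder continues in force under Section 4. The provisions still in force are Section 3 and Section 4. Section 4 is among the surviving provisions, so the answer is yes.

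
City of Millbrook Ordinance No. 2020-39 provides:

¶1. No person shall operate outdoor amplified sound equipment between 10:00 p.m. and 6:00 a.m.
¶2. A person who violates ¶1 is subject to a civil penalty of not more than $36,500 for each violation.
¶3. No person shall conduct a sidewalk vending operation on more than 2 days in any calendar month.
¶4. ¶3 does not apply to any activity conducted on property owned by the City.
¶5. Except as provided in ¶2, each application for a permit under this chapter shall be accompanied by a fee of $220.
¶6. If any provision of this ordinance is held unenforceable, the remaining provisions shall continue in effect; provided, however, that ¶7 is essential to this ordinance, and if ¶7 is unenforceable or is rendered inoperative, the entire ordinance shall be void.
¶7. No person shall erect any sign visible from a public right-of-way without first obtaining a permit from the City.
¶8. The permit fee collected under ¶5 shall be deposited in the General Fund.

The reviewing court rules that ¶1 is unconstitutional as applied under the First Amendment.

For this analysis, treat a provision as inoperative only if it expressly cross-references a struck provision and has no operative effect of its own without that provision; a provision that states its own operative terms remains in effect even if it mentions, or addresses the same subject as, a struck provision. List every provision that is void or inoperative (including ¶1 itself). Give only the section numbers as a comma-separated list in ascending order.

¶1 is struck. ¶2 merely fixes the civil penalty for violating ¶1; with ¶1 gone it has nothing to operate on and falls away. ¶5 mentions ¶2 but its own obligation stands independently of ¶2, so ¶5 is not affected. ¶6 makes ¶7 an essential term, but ¶7 is unaffected, so the severability proviso in ¶6 preserves the remaining provisions. That leaves ¶3, ¶4, ¶5, ¶6, ¶7, and ¶8 in effect.

1, 2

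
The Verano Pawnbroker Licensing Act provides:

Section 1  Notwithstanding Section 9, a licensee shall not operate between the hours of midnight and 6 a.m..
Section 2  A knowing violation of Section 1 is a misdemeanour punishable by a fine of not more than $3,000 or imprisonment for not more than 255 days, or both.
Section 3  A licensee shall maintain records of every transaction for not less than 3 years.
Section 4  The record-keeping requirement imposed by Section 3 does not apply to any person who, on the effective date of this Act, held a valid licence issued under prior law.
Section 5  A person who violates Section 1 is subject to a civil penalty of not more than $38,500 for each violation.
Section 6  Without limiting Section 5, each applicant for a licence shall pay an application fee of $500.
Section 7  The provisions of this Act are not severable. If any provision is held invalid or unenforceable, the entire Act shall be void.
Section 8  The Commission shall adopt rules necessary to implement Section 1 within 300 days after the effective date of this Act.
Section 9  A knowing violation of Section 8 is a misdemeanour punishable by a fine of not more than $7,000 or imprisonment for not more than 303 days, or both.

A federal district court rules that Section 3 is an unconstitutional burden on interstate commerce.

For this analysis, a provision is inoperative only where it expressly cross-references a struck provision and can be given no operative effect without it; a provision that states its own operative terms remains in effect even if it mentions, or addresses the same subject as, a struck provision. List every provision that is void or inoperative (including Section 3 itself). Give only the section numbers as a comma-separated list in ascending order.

1, 2, 3, 4, 5, 6, 7, 8, 9

Section 3 is struck. Section 4 merely fixes the grandfather exemption from Section 3; with Section 3 gone it has nothing to operate on and falls away. Section 7 provides that the Act is not severable, so the invalidity of any one provision voids the entire Act. No provision of the Act survives.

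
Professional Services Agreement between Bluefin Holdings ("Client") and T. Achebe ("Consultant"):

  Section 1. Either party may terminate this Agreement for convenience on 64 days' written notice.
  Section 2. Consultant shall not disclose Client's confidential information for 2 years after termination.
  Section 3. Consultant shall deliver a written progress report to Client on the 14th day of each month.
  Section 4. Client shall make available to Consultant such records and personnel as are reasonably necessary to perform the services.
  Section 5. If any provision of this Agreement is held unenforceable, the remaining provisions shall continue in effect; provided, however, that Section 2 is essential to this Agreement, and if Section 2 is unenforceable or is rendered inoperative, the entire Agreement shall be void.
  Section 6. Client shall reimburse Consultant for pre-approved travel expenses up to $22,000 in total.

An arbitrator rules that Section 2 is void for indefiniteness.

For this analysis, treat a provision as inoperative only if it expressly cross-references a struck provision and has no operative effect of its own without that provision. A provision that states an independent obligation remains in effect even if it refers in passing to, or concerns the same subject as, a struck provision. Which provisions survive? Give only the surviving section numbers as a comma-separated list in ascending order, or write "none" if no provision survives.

none

Section 2 is struck. Nothing else in the Agreement is defined by reference to Section 2. Section 5 makes Section 2 an essential term, and Section 2 is the provision held invalid; under Section 5, the entire Agreement is therefore void. No provision of the Agreement survives.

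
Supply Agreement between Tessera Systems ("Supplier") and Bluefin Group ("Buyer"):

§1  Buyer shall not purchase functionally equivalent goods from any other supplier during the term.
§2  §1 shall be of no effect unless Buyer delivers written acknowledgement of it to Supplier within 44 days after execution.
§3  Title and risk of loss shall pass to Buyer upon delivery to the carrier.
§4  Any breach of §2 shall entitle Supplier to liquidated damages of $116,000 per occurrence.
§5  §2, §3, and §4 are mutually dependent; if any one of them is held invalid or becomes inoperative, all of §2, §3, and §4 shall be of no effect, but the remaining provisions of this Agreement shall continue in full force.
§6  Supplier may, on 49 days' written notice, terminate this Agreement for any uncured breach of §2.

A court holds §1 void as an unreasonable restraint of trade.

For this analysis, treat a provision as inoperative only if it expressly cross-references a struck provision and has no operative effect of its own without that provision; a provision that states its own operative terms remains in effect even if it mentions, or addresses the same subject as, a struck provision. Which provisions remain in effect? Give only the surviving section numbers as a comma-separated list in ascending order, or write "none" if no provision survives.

5

§1 is struck. The only function of §2 is the acknowledgement condition for §1, so it cannot stand once §1 is removed. §4 operates only by reference to §2, so it falls with §2. §6 has no operative effect of its own apart from §2 and is therefore inoperative. §5 declares §2, §3, and §4 mutually dependent; since one of them has fallen, all of them are of no effect. That brings down §3 as well. The remainder continues in force under §5. Only §5 remains in effect.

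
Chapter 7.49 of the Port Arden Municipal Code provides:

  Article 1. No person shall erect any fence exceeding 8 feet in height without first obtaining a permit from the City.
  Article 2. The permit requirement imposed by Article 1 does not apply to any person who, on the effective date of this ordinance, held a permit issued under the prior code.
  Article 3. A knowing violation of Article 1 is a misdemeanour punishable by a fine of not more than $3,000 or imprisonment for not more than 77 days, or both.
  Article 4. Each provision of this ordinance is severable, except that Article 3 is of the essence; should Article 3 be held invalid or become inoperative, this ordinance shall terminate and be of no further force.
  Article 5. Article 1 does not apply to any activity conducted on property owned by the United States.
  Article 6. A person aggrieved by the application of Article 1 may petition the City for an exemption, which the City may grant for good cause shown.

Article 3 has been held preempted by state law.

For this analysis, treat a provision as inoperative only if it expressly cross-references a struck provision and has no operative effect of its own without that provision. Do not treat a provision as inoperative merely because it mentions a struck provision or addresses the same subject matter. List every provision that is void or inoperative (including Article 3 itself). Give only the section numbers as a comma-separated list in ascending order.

1, 2, 3, 4, 5, 6

Article 3 is struck. Nothing else in the ordinance is defined by reference to Article 3. Article 4 makes Article 3 an essential term, and Article 3 is the provision held invalid; under Article 4, the entire ordinance is therefore void. No provision of the ordinance survives.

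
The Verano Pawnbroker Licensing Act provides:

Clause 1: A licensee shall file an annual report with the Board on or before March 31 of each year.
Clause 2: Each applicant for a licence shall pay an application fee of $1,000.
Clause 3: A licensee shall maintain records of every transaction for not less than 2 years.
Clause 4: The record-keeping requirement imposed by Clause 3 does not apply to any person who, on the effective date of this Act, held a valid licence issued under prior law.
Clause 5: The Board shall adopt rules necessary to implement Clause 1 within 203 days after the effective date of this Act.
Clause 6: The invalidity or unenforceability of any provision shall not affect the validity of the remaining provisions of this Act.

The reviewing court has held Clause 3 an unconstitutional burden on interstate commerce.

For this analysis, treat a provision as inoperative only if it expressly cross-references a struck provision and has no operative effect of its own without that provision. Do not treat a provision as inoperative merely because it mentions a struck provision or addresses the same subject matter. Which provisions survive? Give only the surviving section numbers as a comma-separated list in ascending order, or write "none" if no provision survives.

Clause 3 is struck. Clause 4 has no operative effect of its own apart from Clause 3 and is therefore inoperative. Clause 6 is a severability clause and preserves every provision that can still be given independent effect. That leaves Clause 1, Clause 2, Clause 5, and Clause 6 in effect.

1, 2, 5, 6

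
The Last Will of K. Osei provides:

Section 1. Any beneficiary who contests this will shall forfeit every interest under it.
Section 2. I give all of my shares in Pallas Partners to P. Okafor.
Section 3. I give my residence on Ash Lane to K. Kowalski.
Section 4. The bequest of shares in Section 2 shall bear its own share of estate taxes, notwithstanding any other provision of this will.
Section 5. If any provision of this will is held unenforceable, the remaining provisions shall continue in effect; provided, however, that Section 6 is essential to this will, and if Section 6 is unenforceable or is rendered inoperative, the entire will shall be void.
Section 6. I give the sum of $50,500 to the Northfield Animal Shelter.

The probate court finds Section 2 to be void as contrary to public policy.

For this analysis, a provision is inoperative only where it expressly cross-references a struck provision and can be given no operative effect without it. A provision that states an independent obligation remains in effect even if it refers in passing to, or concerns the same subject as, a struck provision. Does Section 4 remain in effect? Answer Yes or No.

Section 2 is struck. Section 4 merely fixes the tax charge on Section 2; with Section 2 gone it has nothing to operate on and falls away. Section 5 makes Section 6 an essential term, but Section 6 is unaffected, so the severability proviso in Section 5 preserves the remaining provisions. Section 1, Section 3, Section 5, and Section 6 remain in effect. Section 4 is among the inoperative provisions, so the answer is no.

No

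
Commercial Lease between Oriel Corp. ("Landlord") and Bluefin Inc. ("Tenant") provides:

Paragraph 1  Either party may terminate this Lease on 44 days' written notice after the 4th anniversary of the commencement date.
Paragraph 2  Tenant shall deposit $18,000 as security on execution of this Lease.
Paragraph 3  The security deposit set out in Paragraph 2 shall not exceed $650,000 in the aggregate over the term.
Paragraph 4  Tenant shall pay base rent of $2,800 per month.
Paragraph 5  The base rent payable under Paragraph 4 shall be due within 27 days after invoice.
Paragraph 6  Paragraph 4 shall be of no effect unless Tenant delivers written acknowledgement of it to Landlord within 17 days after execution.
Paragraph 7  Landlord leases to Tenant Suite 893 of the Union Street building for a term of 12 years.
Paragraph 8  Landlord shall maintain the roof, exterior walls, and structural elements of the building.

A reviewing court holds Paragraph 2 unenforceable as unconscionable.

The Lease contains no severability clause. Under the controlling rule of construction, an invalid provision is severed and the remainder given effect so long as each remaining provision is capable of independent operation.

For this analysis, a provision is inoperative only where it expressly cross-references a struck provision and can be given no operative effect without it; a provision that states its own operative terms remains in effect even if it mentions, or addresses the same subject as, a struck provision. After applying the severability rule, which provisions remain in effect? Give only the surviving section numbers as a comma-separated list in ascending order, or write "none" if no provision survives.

Paragraph 2 is struck. The whole of Paragraph 3 is the aggregate cap on the security deposit, defined by reference to Paragraph 2, so Paragraph 3 cannot stand once Paragraph 2 is removed. With no severability clause, the stated default rule severs what cannot stand and enforces each remaining provision that can operate on its own. Paragraph 1, Paragraph 4, Paragraph 5, Paragraph 6, Paragraph 7, and Paragraph 8 remain in effect.

1, 4, 5, 6, 7, 8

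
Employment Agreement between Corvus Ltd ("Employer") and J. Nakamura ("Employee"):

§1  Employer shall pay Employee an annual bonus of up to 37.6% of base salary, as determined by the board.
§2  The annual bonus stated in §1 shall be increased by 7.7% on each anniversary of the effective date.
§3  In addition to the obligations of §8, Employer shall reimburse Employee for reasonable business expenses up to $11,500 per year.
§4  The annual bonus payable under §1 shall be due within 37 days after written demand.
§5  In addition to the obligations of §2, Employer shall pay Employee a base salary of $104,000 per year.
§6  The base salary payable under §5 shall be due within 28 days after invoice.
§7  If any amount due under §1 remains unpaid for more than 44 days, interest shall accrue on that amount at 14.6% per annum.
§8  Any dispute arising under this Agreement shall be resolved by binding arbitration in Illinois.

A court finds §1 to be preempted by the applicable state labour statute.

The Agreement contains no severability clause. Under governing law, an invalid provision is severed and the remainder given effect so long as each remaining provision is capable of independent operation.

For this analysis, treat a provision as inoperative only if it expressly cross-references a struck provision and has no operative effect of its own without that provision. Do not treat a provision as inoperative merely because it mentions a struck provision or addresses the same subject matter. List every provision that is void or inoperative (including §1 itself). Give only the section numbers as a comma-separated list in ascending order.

1, 2, 4, 7

§1 is struck. The whole of §2 is the escalation of the annual bonus, defined by reference to §1, so §2 cannot stand once §1 is removed. §4 operates only by reference to §1, so it falls with §1. §7 has no operative effect of its own apart from §1 and is therefore inoperative. §5 mentions §2 but its own obligation stands independently of §2, so §5 is not affected. Under the stated default rule, only provisions that cannot operate independently fall away; the rest are enforced. The provisions still in force are §3, §5, §6, and §8.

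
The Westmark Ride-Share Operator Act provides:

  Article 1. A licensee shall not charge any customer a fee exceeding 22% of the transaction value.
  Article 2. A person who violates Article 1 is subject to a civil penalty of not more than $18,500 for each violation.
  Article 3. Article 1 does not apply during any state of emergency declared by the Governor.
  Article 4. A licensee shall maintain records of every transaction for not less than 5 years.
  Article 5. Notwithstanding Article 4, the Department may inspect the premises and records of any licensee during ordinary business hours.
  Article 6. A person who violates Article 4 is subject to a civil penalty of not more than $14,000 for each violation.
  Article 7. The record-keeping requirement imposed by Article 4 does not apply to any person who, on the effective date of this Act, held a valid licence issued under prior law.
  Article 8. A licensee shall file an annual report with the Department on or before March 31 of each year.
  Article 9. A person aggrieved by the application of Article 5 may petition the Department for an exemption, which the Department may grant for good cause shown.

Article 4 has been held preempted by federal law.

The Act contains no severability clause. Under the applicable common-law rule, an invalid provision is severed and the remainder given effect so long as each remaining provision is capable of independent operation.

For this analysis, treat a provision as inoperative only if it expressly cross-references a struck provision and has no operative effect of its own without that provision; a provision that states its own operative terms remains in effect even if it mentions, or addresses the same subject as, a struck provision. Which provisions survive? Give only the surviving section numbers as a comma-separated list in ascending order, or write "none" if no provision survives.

1, 2, 3, 5, 8, 9

Article 4 is struck. The only function of Article 6 is the civil penalty for violating Article 4, so it cannot stand once Article 4 is removed. Article 7 merely fixes the grandfather exemption from Article 4; with Article 4 gone it has nothing to operate on and falls away. Article 5 mentions Article 4 but its own obligation stands independently of Article 4, so Article 5 is not affected. With no severability clause, the stated default rule severs what cannot stand and enforces each remaining provision that can operate on its own. The provisions still in force are Article 1, Article 2, Article 3, Article 5, Article 8, and Article 9.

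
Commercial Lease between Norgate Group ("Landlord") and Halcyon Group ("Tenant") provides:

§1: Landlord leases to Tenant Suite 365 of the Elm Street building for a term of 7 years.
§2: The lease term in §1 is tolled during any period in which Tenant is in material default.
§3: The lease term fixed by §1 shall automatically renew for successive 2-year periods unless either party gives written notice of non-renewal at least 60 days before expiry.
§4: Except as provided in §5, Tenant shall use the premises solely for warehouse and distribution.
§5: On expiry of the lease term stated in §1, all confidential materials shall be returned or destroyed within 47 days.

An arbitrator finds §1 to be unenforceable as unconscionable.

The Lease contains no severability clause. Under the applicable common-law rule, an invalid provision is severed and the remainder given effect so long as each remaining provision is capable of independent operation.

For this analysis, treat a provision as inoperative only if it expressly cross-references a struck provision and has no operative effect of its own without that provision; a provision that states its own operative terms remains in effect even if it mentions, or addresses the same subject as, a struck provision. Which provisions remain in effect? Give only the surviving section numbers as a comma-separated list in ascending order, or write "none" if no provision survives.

§1 is struck. The whole of §2 is the tolling of the lease term, defined by reference to §1, so §2 cannot stand once §1 is removed. The whole of §3 is the renewal of the lease term, defined by reference to §1, so §3 cannot stand once §1 is removed. The only function of §5 is the return obligation tied to §1, so it cannot stand once §1 is removed. Although §4 refers to §5, its operative terms do not depend on §5, so it remains in effect. Under the stated default rule, only provisions that cannot operate independently fall away; the rest are enforced. Only §4 remains in effect.

4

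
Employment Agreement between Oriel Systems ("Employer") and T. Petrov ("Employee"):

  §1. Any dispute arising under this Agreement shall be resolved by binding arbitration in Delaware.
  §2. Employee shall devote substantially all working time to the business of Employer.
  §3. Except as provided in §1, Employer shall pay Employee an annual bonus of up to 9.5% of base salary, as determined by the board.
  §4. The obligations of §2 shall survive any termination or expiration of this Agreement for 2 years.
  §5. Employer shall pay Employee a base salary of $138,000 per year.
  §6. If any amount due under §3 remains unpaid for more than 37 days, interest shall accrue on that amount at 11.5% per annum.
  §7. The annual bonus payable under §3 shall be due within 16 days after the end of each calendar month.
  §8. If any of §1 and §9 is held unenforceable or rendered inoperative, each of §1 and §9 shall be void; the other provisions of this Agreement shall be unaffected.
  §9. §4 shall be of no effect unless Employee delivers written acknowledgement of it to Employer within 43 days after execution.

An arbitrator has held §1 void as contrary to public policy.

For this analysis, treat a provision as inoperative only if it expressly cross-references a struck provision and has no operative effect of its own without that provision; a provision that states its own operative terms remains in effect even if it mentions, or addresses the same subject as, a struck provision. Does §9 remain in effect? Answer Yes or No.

No

§1 is struck. §3 mentions §1 but its own obligation stands independently of §1, so §3 is not affected. No other provision's operative terms depend on §1. §8 declares §1 and §9 mutually dependent; since one of them has fallen, all of them are of no effect. That brings down §9 as well. The remainder continues in force under §8. That leaves §2, §3, §4, §5, §6, §7, and §8 in effect. §9 is among the inoperative provisions, so the answer is no.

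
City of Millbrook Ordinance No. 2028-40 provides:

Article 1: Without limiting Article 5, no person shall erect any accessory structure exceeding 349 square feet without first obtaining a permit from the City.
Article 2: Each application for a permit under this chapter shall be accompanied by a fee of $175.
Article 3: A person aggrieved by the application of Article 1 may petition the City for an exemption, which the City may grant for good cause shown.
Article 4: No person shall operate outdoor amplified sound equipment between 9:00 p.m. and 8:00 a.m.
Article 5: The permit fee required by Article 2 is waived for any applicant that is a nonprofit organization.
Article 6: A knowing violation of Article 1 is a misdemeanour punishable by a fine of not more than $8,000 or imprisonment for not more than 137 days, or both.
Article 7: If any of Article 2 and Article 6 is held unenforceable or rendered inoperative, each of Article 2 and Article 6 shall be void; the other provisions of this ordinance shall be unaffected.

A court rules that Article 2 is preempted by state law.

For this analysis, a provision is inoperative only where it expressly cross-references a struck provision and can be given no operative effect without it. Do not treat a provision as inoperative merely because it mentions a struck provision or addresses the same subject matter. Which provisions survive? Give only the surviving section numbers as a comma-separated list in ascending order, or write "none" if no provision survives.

1, 3, 4, 7

Article 2 is struck. Article 5 operates only by reference to Article 2, so it falls with Article 2. Although Article 1 refers to Article 5, its operative terms do not depend on Article 5, so it remains in effect. Article 7 declares Article 2 and Article 6 mutually dependent; since one of them has fallen, all of them are of no effect. That brings down Article 6 as well. The remainder continues in force under Article 7. The provisions still in force are Article 1, Article 3, Article 4, and Article 7.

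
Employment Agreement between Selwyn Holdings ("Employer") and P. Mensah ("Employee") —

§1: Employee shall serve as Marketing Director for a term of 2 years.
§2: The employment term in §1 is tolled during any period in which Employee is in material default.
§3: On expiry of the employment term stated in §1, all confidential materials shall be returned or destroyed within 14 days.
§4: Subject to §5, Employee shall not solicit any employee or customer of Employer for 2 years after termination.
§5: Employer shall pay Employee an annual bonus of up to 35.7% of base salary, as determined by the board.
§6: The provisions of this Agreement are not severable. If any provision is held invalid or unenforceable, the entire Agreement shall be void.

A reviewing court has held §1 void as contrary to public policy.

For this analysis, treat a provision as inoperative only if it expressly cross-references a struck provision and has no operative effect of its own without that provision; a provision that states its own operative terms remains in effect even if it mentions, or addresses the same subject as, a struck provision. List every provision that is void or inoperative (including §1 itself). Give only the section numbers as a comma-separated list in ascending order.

1, 2, 3, 4, 5, 6

§1 is struck. The whole of §2 is the tolling of the employment term, defined by reference to §1, so §2 cannot stand once §1 is removed. §3 has no operative effect of its own apart from §1 and is therefore inoperative. §6 provides that the Agreement is not severable, so the invalidity of any one provision voids the entire Agreement. No provision of the Agreement survives.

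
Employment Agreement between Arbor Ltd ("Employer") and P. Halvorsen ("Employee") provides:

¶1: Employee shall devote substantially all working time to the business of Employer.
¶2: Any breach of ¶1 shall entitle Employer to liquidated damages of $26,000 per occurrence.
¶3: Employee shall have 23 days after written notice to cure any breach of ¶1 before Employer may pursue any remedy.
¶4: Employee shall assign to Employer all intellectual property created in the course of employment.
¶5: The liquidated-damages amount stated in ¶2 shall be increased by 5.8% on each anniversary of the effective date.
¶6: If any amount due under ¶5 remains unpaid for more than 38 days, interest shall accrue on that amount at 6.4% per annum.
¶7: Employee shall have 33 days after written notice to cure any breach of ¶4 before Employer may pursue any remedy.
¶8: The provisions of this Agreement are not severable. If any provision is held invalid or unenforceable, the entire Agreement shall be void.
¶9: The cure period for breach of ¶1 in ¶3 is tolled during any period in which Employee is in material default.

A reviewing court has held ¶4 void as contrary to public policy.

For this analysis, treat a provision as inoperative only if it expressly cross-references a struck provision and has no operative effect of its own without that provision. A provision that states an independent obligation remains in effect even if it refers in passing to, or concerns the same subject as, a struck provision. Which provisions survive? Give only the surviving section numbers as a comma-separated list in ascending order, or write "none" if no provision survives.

none

¶4 is struck. ¶7 has no operative effect of its own apart from ¶4 and is therefore inoperative. ¶8 provides that the Agreement is not severable, so the invalidity of any one provision voids the entire Agreement. No provision of the Agreement survives.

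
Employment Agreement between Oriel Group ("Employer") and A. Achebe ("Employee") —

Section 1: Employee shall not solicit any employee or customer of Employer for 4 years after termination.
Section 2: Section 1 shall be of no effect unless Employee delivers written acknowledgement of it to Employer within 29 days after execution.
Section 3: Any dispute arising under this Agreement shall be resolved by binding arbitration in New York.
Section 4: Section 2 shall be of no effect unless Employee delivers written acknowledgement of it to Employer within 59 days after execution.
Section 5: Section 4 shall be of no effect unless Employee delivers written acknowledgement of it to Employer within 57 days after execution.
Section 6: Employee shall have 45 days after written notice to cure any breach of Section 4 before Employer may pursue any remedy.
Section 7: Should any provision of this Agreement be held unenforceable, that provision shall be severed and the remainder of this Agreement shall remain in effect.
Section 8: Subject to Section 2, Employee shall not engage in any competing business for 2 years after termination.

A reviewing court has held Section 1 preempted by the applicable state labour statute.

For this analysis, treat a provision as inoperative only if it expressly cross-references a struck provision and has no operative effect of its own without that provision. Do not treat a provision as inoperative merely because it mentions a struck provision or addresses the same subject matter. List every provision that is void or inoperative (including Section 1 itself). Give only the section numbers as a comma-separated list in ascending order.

1, 2, 4, 5, 6

Section 1 is struck. The only function of Section 2 is the acknowledgement condition for Section 1, so it cannot stand once Section 1 is removed. Section 4 has no operative effect of its own apart from Section 2 and is therefore inoperative. Section 5 has no operative effect of its own apart from Section 4 and is therefore inoperative. The only function of Section 6 is the cure period for breach of Section 4, so it cannot stand once Section 4 is removed. Although Section 8 refers to Section 2, its operative terms do not depend on Section 2, so it remains in effect. Under the severability clause in Section 7, the remaining provisions continue in force. Section 3, Section 7, and Section 8 remain in effect.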